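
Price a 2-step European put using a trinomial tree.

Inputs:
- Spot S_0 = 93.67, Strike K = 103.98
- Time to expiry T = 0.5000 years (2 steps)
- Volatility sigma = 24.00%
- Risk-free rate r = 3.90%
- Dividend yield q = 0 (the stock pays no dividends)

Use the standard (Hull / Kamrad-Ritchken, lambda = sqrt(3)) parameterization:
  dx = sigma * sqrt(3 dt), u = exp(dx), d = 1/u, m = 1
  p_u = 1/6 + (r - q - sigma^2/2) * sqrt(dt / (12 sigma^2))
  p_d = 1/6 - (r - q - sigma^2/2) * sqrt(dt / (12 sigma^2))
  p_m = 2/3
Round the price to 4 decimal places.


Answer: Price = V(0,0) = 11.9746

Derivation:
dt = T/N = 0.250000; dx = sigma*sqrt(3*dt) = 0.207846
u = exp(dx) = 1.231024; d = 1/u = 0.812332
p_u = 0.172801, p_m = 0.666667, p_d = 0.160532
Discount per step: exp(-r*dt) = 0.990297
Stock lattice S(k, j) with j the centered position index:
  k=0: S(0,+0) = 93.6700
  k=1: S(1,-1) = 76.0911; S(1,+0) = 93.6700; S(1,+1) = 115.3100
  k=2: S(2,-2) = 61.8113; S(2,-1) = 76.0911; S(2,+0) = 93.6700; S(2,+1) = 115.3100; S(2,+2) = 141.9493
Terminal payoffs V(N, j) = max(K - S_T, 0):
  V(2,-2) = 42.168726; V(2,-1) = 27.888857; V(2,+0) = 10.310000; V(2,+1) = 0.000000; V(2,+2) = 0.000000
Backward induction: V(k, j) = exp(-r*dt) * [p_u * V(k+1, j+1) + p_m * V(k+1, j) + p_d * V(k+1, j-1)]
  V(1,-1) = exp(-r*dt) * [p_u*10.310000 + p_m*27.888857 + p_d*42.168726] = 26.880229
  V(1,+0) = exp(-r*dt) * [p_u*0.000000 + p_m*10.310000 + p_d*27.888857] = 11.240268
  V(1,+1) = exp(-r*dt) * [p_u*0.000000 + p_m*0.000000 + p_d*10.310000] = 1.639030
  V(0,+0) = exp(-r*dt) * [p_u*1.639030 + p_m*11.240268 + p_d*26.880229] = 11.974560


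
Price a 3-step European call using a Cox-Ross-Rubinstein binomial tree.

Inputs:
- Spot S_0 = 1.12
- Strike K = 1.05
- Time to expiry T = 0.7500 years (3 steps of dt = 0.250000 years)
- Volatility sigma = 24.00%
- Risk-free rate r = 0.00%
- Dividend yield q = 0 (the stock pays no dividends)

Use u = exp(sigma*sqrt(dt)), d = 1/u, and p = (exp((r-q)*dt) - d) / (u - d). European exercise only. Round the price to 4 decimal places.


dt = T/N = 0.250000
u = exp(sigma*sqrt(dt)) = 1.127497; d = 1/u = 0.886920
p = (exp((r-q)*dt) - d) / (u - d) = 0.470036
Discount per step: exp(-r*dt) = 1.000000
Stock lattice S(k, i) with i counting down-moves:
  k=0: S(0,0) = 1.1200
  k=1: S(1,0) = 1.2628; S(1,1) = 0.9934
  k=2: S(2,0) = 1.4238; S(2,1) = 1.1200; S(2,2) = 0.8810
  k=3: S(3,0) = 1.6053; S(3,1) = 1.2628; S(3,2) = 0.9934; S(3,3) = 0.7814
Terminal payoffs V(N, i) = max(S_T - K, 0):
  V(3,0) = 0.555329; V(3,1) = 0.212796; V(3,2) = 0.000000; V(3,3) = 0.000000
Backward induction: V(k, i) = exp(-r*dt) * [p * V(k+1, i) + (1-p) * V(k+1, i+1)].
  V(2,0) = exp(-r*dt) * [p*0.555329 + (1-p)*0.212796] = 0.373799
  V(2,1) = exp(-r*dt) * [p*0.212796 + (1-p)*0.000000] = 0.100022
  V(2,2) = exp(-r*dt) * [p*0.000000 + (1-p)*0.000000] = 0.000000
  V(1,0) = exp(-r*dt) * [p*0.373799 + (1-p)*0.100022] = 0.228707
  V(1,1) = exp(-r*dt) * [p*0.100022 + (1-p)*0.000000] = 0.047014
  V(0,0) = exp(-r*dt) * [p*0.228707 + (1-p)*0.047014] = 0.132416

Answer: Price = V(0,0) = 0.1324


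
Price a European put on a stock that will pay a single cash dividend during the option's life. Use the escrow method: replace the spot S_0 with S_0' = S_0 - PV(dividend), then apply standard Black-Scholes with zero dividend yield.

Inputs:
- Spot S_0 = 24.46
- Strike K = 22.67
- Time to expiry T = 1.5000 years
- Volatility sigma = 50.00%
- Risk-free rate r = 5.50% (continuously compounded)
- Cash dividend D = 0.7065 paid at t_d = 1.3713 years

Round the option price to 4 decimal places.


Answer: Price = 4.0277

Derivation:
PV(D) = D * exp(-r * t_d) = 0.7065 * 0.92735252 = 0.65517456
S_0' = S_0 - PV(D) = 24.4600 - 0.65517456 = 23.80482544
d1 = (ln(S_0'/K) + (r + sigma^2/2)*T) / (sigma*sqrt(T)) = 0.52067308
d2 = d1 - sigma*sqrt(T) = -0.09169935
exp(-rT) = 0.92081144
N(-d1) = 0.30129726; N(-d2) = 0.53653154
P = K * exp(-rT) * N(-d2) - S_0' * N(-d1) = 22.6700 * 0.92081144 * 0.53653154 - 23.80482544 * 0.30129726 = 4.0277


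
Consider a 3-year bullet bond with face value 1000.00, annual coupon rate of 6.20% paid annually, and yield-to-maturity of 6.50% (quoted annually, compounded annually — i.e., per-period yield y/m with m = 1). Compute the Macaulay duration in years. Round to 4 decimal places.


Answer: Macaulay duration = 2.8275 years

Derivation:
Coupon per period c = face * coupon_rate / m = 62.000000
Periods per year m = 1; per-period yield y/m = 0.065000
Number of cashflows N = 3
Cashflows (t years, CF_t, discount factor 1/(1+y/m)^(m*t), PV):
  t = 1.0000: CF_t = 62.000000, DF = 0.938967, PV = 58.215962
  t = 2.0000: CF_t = 62.000000, DF = 0.881659, PV = 54.662876
  t = 3.0000: CF_t = 1062.000000, DF = 0.827849, PV = 879.175735
Price P = sum_t PV_t = 992.054573
Macaulay numerator sum_t t * PV_t:
  t * PV_t at t = 1.0000: 58.215962
  t * PV_t at t = 2.0000: 109.325751
  t * PV_t at t = 3.0000: 2637.527206
Macaulay duration D = (sum_t t * PV_t) / P = 2805.068920 / 992.054573 = 2.827535


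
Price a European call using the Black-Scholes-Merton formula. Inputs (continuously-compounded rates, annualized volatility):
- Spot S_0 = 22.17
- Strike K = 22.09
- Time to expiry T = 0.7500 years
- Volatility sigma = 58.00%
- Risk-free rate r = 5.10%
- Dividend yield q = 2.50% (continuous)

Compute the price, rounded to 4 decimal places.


Answer: Price = 4.5184

Derivation:
d1 = (ln(S/K) + (r - q + 0.5*sigma^2) * T) / (sigma * sqrt(T)) = 0.29716618
d2 = d1 - sigma * sqrt(T) = -0.20512856
exp(-rT) = 0.96247229; exp(-qT) = 0.98142469
C = S_0 * exp(-qT) * N(d1) - K * exp(-rT) * N(d2)
N(d1) = 0.61683018; N(d2) = 0.41873584
C = 22.1700 * 0.98142469 * 0.61683018 - 22.0900 * 0.96247229 * 0.41873584 = 4.5184


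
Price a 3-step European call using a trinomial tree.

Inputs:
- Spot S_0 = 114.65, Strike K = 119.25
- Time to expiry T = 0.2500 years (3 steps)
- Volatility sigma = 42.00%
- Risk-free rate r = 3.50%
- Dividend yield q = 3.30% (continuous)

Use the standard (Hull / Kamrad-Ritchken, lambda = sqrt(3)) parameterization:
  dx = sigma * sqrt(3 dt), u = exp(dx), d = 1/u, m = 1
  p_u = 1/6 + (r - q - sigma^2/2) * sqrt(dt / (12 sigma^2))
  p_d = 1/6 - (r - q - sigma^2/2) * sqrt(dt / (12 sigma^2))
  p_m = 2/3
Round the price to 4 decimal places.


dt = T/N = 0.083333; dx = sigma*sqrt(3*dt) = 0.210000
u = exp(dx) = 1.233678; d = 1/u = 0.810584
p_u = 0.149563, p_m = 0.666667, p_d = 0.183770
Discount per step: exp(-r*dt) = 0.997088
Stock lattice S(k, j) with j the centered position index:
  k=0: S(0,+0) = 114.6500
  k=1: S(1,-1) = 92.9335; S(1,+0) = 114.6500; S(1,+1) = 141.4412
  k=2: S(2,-2) = 75.3304; S(2,-1) = 92.9335; S(2,+0) = 114.6500; S(2,+1) = 141.4412; S(2,+2) = 174.4929
  k=3: S(3,-3) = 61.0616; S(3,-2) = 75.3304; S(3,-1) = 92.9335; S(3,+0) = 114.6500; S(3,+1) = 141.4412; S(3,+2) = 174.4929; S(3,+3) = 215.2681
Terminal payoffs V(N, j) = max(S_T - K, 0):
  V(3,-3) = 0.000000; V(3,-2) = 0.000000; V(3,-1) = 0.000000; V(3,+0) = 0.000000; V(3,+1) = 22.191190; V(3,+2) = 55.242892; V(3,+3) = 96.018053
Backward induction: V(k, j) = exp(-r*dt) * [p_u * V(k+1, j+1) + p_m * V(k+1, j) + p_d * V(k+1, j-1)]
  V(2,-2) = exp(-r*dt) * [p_u*0.000000 + p_m*0.000000 + p_d*0.000000] = 0.000000
  V(2,-1) = exp(-r*dt) * [p_u*0.000000 + p_m*0.000000 + p_d*0.000000] = 0.000000
  V(2,+0) = exp(-r*dt) * [p_u*22.191190 + p_m*0.000000 + p_d*0.000000] = 3.309326
  V(2,+1) = exp(-r*dt) * [p_u*55.242892 + p_m*22.191190 + p_d*0.000000] = 22.989296
  V(2,+2) = exp(-r*dt) * [p_u*96.018053 + p_m*55.242892 + p_d*22.191190] = 55.106500
  V(1,-1) = exp(-r*dt) * [p_u*3.309326 + p_m*0.000000 + p_d*0.000000] = 0.493513
  V(1,+0) = exp(-r*dt) * [p_u*22.989296 + p_m*3.309326 + p_d*0.000000] = 5.628137
  V(1,+1) = exp(-r*dt) * [p_u*55.106500 + p_m*22.989296 + p_d*3.309326] = 24.105861
  V(0,+0) = exp(-r*dt) * [p_u*24.105861 + p_m*5.628137 + p_d*0.493513] = 7.426449

Answer: Price = V(0,0) = 7.4264


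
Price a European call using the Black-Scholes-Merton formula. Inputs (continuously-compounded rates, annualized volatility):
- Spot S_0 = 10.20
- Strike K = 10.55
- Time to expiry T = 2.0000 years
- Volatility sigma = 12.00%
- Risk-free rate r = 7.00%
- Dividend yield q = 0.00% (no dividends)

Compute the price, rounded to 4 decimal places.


Answer: Price = 1.2930

Derivation:
d1 = (ln(S/K) + (r - q + 0.5*sigma^2) * T) / (sigma * sqrt(T)) = 0.71100683
d2 = d1 - sigma * sqrt(T) = 0.54130120
exp(-rT) = 0.86935824; exp(-qT) = 1.00000000
C = S_0 * exp(-qT) * N(d1) - K * exp(-rT) * N(d2)
N(d1) = 0.76146000; N(d2) = 0.70585000
C = 10.2000 * 1.00000000 * 0.76146000 - 10.5500 * 0.86935824 * 0.70585000 = 1.2930


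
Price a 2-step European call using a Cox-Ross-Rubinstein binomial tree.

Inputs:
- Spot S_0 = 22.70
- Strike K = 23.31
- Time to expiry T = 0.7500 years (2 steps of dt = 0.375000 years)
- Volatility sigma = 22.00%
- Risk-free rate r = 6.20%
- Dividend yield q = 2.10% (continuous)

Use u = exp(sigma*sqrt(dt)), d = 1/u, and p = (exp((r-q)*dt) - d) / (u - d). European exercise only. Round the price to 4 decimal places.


Answer: Price = V(0,0) = 1.6781

Derivation:
dt = T/N = 0.375000
u = exp(sigma*sqrt(dt)) = 1.144219; d = 1/u = 0.873959
p = (exp((r-q)*dt) - d) / (u - d) = 0.523700
Discount per step: exp(-r*dt) = 0.977018
Stock lattice S(k, i) with i counting down-moves:
  k=0: S(0,0) = 22.7000
  k=1: S(1,0) = 25.9738; S(1,1) = 19.8389
  k=2: S(2,0) = 29.7197; S(2,1) = 22.7000; S(2,2) = 17.3384
Terminal payoffs V(N, i) = max(S_T - K, 0):
  V(2,0) = 6.409660; V(2,1) = 0.000000; V(2,2) = 0.000000
Backward induction: V(k, i) = exp(-r*dt) * [p * V(k+1, i) + (1-p) * V(k+1, i+1)].
  V(1,0) = exp(-r*dt) * [p*6.409660 + (1-p)*0.000000] = 3.279593
  V(1,1) = exp(-r*dt) * [p*0.000000 + (1-p)*0.000000] = 0.000000
  V(0,0) = exp(-r*dt) * [p*3.279593 + (1-p)*0.000000] = 1.678050


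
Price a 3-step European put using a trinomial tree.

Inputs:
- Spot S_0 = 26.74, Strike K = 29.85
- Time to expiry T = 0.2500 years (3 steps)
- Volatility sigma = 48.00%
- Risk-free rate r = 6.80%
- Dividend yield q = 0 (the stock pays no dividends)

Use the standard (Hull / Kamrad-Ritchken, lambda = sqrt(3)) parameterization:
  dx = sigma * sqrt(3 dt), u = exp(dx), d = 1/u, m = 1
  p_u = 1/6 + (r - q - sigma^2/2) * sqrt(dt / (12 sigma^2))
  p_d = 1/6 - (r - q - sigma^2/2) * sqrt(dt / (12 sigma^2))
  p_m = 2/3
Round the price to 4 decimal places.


dt = T/N = 0.083333; dx = sigma*sqrt(3*dt) = 0.240000
u = exp(dx) = 1.271249; d = 1/u = 0.786628
p_u = 0.158472, p_m = 0.666667, p_d = 0.174861
Discount per step: exp(-r*dt) = 0.994349
Stock lattice S(k, j) with j the centered position index:
  k=0: S(0,+0) = 26.7400
  k=1: S(1,-1) = 21.0344; S(1,+0) = 26.7400; S(1,+1) = 33.9932
  k=2: S(2,-2) = 16.5463; S(2,-1) = 21.0344; S(2,+0) = 26.7400; S(2,+1) = 33.9932; S(2,+2) = 43.2138
  k=3: S(3,-3) = 13.0158; S(3,-2) = 16.5463; S(3,-1) = 21.0344; S(3,+0) = 26.7400; S(3,+1) = 33.9932; S(3,+2) = 43.2138; S(3,+3) = 54.9355
Terminal payoffs V(N, j) = max(K - S_T, 0):
  V(3,-3) = 16.834245; V(3,-2) = 13.303732; V(3,-1) = 8.815571; V(3,+0) = 3.110000; V(3,+1) = 0.000000; V(3,+2) = 0.000000; V(3,+3) = 0.000000
Backward induction: V(k, j) = exp(-r*dt) * [p_u * V(k+1, j+1) + p_m * V(k+1, j) + p_d * V(k+1, j-1)]
  V(2,-2) = exp(-r*dt) * [p_u*8.815571 + p_m*13.303732 + p_d*16.834245] = 13.135189
  V(2,-1) = exp(-r*dt) * [p_u*3.110000 + p_m*8.815571 + p_d*13.303732] = 8.647062
  V(2,+0) = exp(-r*dt) * [p_u*0.000000 + p_m*3.110000 + p_d*8.815571] = 3.594408
  V(2,+1) = exp(-r*dt) * [p_u*0.000000 + p_m*0.000000 + p_d*3.110000] = 0.540745
  V(2,+2) = exp(-r*dt) * [p_u*0.000000 + p_m*0.000000 + p_d*0.000000] = 0.000000
  V(1,-1) = exp(-r*dt) * [p_u*3.594408 + p_m*8.647062 + p_d*13.135189] = 8.582384
  V(1,+0) = exp(-r*dt) * [p_u*0.540745 + p_m*3.594408 + p_d*8.647062] = 3.971431
  V(1,+1) = exp(-r*dt) * [p_u*0.000000 + p_m*0.540745 + p_d*3.594408] = 0.983430
  V(0,+0) = exp(-r*dt) * [p_u*0.983430 + p_m*3.971431 + p_d*8.582384] = 4.279871

Answer: Price = V(0,0) = 4.2799


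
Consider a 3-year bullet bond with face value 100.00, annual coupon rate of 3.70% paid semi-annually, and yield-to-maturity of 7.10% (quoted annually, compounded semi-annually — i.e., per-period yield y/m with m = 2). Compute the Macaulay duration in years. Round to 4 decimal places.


Answer: Macaulay duration = 2.8592 years

Derivation:
Coupon per period c = face * coupon_rate / m = 1.850000
Periods per year m = 2; per-period yield y/m = 0.035500
Number of cashflows N = 6
Cashflows (t years, CF_t, discount factor 1/(1+y/m)^(m*t), PV):
  t = 0.5000: CF_t = 1.850000, DF = 0.965717, PV = 1.786577
  t = 1.0000: CF_t = 1.850000, DF = 0.932609, PV = 1.725327
  t = 1.5000: CF_t = 1.850000, DF = 0.900637, PV = 1.666178
  t = 2.0000: CF_t = 1.850000, DF = 0.869760, PV = 1.609057
  t = 2.5000: CF_t = 1.850000, DF = 0.839942, PV = 1.553893
  t = 3.0000: CF_t = 101.850000, DF = 0.811147, PV = 82.615287
Price P = sum_t PV_t = 90.956319
Macaulay numerator sum_t t * PV_t:
  t * PV_t at t = 0.5000: 0.893288
  t * PV_t at t = 1.0000: 1.725327
  t * PV_t at t = 1.5000: 2.499267
  t * PV_t at t = 2.0000: 3.218113
  t * PV_t at t = 2.5000: 3.884733
  t * PV_t at t = 3.0000: 247.845860
Macaulay duration D = (sum_t t * PV_t) / P = 260.066589 / 90.956319 = 2.859247


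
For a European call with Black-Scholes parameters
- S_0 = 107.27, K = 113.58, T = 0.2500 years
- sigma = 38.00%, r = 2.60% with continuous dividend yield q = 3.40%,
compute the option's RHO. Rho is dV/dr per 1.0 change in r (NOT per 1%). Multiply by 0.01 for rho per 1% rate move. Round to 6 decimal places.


d1 = -0.2163600728; d2 = -0.4063600728
phi(d1) = 0.3897131303; exp(-qT) = 0.9915360229; exp(-rT) = 0.9935210793
N(d2) = 0.3422390261
Rho = K*T*exp(-rT)*N(d2) = 113.5800 * 0.2500 * 0.9935210793 * 0.3422390261 = 9.654916

Answer: Rho = 9.654916


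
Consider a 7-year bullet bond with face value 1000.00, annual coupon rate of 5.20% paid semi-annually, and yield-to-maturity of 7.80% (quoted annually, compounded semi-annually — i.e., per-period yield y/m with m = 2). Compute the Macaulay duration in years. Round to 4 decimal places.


Coupon per period c = face * coupon_rate / m = 26.000000
Periods per year m = 2; per-period yield y/m = 0.039000
Number of cashflows N = 14
Cashflows (t years, CF_t, discount factor 1/(1+y/m)^(m*t), PV):
  t = 0.5000: CF_t = 26.000000, DF = 0.962464, PV = 25.024062
  t = 1.0000: CF_t = 26.000000, DF = 0.926337, PV = 24.084756
  t = 1.5000: CF_t = 26.000000, DF = 0.891566, PV = 23.180708
  t = 2.0000: CF_t = 26.000000, DF = 0.858100, PV = 22.310595
  t = 2.5000: CF_t = 26.000000, DF = 0.825890, PV = 21.473143
  t = 3.0000: CF_t = 26.000000, DF = 0.794889, PV = 20.667125
  t = 3.5000: CF_t = 26.000000, DF = 0.765052, PV = 19.891362
  t = 4.0000: CF_t = 26.000000, DF = 0.736335, PV = 19.144718
  t = 4.5000: CF_t = 26.000000, DF = 0.708696, PV = 18.426100
  t = 5.0000: CF_t = 26.000000, DF = 0.682094, PV = 17.734456
  t = 5.5000: CF_t = 26.000000, DF = 0.656491, PV = 17.068774
  t = 6.0000: CF_t = 26.000000, DF = 0.631849, PV = 16.428079
  t = 6.5000: CF_t = 26.000000, DF = 0.608132, PV = 15.811433
  t = 7.0000: CF_t = 1026.000000, DF = 0.585305, PV = 600.523068
Price P = sum_t PV_t = 861.768378
Macaulay numerator sum_t t * PV_t:
  t * PV_t at t = 0.5000: 12.512031
  t * PV_t at t = 1.0000: 24.084756
  t * PV_t at t = 1.5000: 34.771063
  t * PV_t at t = 2.0000: 44.621191
  t * PV_t at t = 2.5000: 53.682857
  t * PV_t at t = 3.0000: 62.001374
  t * PV_t at t = 3.5000: 69.619766
  t * PV_t at t = 4.0000: 76.578871
  t * PV_t at t = 4.5000: 82.917449
  t * PV_t at t = 5.0000: 88.672280
  t * PV_t at t = 5.5000: 93.878256
  t * PV_t at t = 6.0000: 98.568473
  t * PV_t at t = 6.5000: 102.774314
  t * PV_t at t = 7.0000: 4203.661479
Macaulay duration D = (sum_t t * PV_t) / P = 5048.344160 / 861.768378 = 5.858122

Answer: Macaulay duration = 5.8581 years


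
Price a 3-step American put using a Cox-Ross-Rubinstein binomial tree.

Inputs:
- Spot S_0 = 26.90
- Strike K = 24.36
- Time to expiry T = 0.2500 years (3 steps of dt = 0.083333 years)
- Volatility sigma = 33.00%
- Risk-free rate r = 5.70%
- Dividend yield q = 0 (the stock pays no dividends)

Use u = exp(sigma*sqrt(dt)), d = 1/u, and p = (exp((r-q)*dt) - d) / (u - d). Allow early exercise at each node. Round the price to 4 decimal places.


Answer: Price = V(0,0) = 0.5242

Derivation:
dt = T/N = 0.083333
u = exp(sigma*sqrt(dt)) = 1.099948; d = 1/u = 0.909134
p = (exp((r-q)*dt) - d) / (u - d) = 0.501155
Discount per step: exp(-r*dt) = 0.995261
Stock lattice S(k, i) with i counting down-moves:
  k=0: S(0,0) = 26.9000
  k=1: S(1,0) = 29.5886; S(1,1) = 24.4557
  k=2: S(2,0) = 32.5459; S(2,1) = 26.9000; S(2,2) = 22.2335
  k=3: S(3,0) = 35.7988; S(3,1) = 29.5886; S(3,2) = 24.4557; S(3,3) = 20.2132
Terminal payoffs V(N, i) = max(K - S_T, 0):
  V(3,0) = 0.000000; V(3,1) = 0.000000; V(3,2) = 0.000000; V(3,3) = 4.146759
Backward induction: V(k, i) = exp(-r*dt) * [p * V(k+1, i) + (1-p) * V(k+1, i+1)]; then take max(V_cont, immediate exercise) for American.
  V(2,0) = exp(-r*dt) * [p*0.000000 + (1-p)*0.000000] = 0.000000; exercise = 0.000000; V(2,0) = max -> 0.000000
  V(2,1) = exp(-r*dt) * [p*0.000000 + (1-p)*0.000000] = 0.000000; exercise = 0.000000; V(2,1) = max -> 0.000000
  V(2,2) = exp(-r*dt) * [p*0.000000 + (1-p)*4.146759] = 2.058788; exercise = 2.126488; V(2,2) = max -> 2.126488
  V(1,0) = exp(-r*dt) * [p*0.000000 + (1-p)*0.000000] = 0.000000; exercise = 0.000000; V(1,0) = max -> 0.000000
  V(1,1) = exp(-r*dt) * [p*0.000000 + (1-p)*2.126488] = 1.055761; exercise = 0.000000; V(1,1) = max -> 1.055761
  V(0,0) = exp(-r*dt) * [p*0.000000 + (1-p)*1.055761] = 0.524166; exercise = 0.000000; V(0,0) = max -> 0.524166


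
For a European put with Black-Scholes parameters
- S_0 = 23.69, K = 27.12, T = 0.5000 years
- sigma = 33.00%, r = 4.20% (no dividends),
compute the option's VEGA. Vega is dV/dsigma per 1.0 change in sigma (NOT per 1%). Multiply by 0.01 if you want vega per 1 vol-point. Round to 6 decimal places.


d1 = -0.3728100291; d2 = -0.6061552669
phi(d1) = 0.3721597088; exp(-qT) = 1.0000000000; exp(-rT) = 0.9792189646
Vega = S * exp(-qT) * phi(d1) * sqrt(T) = 23.6900 * 1.0000000000 * 0.3721597088 * 0.7071067812 = 6.234181

Answer: Vega = 6.234181


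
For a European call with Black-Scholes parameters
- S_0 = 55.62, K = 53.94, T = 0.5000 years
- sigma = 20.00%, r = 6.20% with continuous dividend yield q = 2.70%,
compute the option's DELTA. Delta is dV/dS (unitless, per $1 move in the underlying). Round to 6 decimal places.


Answer: Delta = 0.650739

Derivation:
d1 = 0.4113277700; d2 = 0.2699064138
phi(d1) = 0.3665817229; exp(-qT) = 0.9865907163; exp(-rT) = 0.9694755731
N(d1) = 0.6595838952
Delta = exp(-qT) * N(d1) = 0.9865907163 * 0.6595838952 = 0.650739


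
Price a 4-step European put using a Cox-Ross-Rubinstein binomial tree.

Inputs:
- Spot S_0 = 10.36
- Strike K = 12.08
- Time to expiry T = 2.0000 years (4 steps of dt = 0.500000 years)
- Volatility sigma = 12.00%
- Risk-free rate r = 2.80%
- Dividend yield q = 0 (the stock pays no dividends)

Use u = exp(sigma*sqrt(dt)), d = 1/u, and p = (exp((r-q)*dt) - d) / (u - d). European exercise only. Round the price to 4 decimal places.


dt = T/N = 0.500000
u = exp(sigma*sqrt(dt)) = 1.088557; d = 1/u = 0.918647
p = (exp((r-q)*dt) - d) / (u - d) = 0.561776
Discount per step: exp(-r*dt) = 0.986098
Stock lattice S(k, i) with i counting down-moves:
  k=0: S(0,0) = 10.3600
  k=1: S(1,0) = 11.2774; S(1,1) = 9.5172
  k=2: S(2,0) = 12.2761; S(2,1) = 10.3600; S(2,2) = 8.7429
  k=3: S(3,0) = 13.3633; S(3,1) = 11.2774; S(3,2) = 9.5172; S(3,3) = 8.0317
  k=4: S(4,0) = 14.5467; S(4,1) = 12.2761; S(4,2) = 10.3600; S(4,3) = 8.7429; S(4,4) = 7.3783
Terminal payoffs V(N, i) = max(K - S_T, 0):
  V(4,0) = 0.000000; V(4,1) = 0.000000; V(4,2) = 1.720000; V(4,3) = 3.337059; V(4,4) = 4.701717
Backward induction: V(k, i) = exp(-r*dt) * [p * V(k+1, i) + (1-p) * V(k+1, i+1)].
  V(3,0) = exp(-r*dt) * [p*0.000000 + (1-p)*0.000000] = 0.000000
  V(3,1) = exp(-r*dt) * [p*0.000000 + (1-p)*1.720000] = 0.743267
  V(3,2) = exp(-r*dt) * [p*1.720000 + (1-p)*3.337059] = 2.394870
  V(3,3) = exp(-r*dt) * [p*3.337059 + (1-p)*4.701717] = 3.880378
  V(2,0) = exp(-r*dt) * [p*0.000000 + (1-p)*0.743267] = 0.321189
  V(2,1) = exp(-r*dt) * [p*0.743267 + (1-p)*2.394870] = 1.446644
  V(2,2) = exp(-r*dt) * [p*2.394870 + (1-p)*3.880378] = 3.003511
  V(1,0) = exp(-r*dt) * [p*0.321189 + (1-p)*1.446644] = 0.803068
  V(1,1) = exp(-r*dt) * [p*1.446644 + (1-p)*3.003511] = 2.099303
  V(0,0) = exp(-r*dt) * [p*0.803068 + (1-p)*2.099303] = 1.352048

Answer: Price = V(0,0) = 1.3520


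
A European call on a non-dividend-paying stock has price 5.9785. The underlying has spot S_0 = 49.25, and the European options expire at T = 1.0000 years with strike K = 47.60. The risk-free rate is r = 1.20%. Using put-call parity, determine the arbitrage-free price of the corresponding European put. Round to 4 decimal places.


Answer: Put price = 3.7607

Derivation:
Put-call parity: C - P = S_0 * exp(-qT) - K * exp(-rT).
S_0 * exp(-qT) = 49.2500 * 1.00000000 = 49.25000000
K * exp(-rT) = 47.6000 * 0.98807171 = 47.03221353
P = C - S*exp(-qT) + K*exp(-rT)
P = 5.9785 - 49.25000000 + 47.03221353 = 3.7607


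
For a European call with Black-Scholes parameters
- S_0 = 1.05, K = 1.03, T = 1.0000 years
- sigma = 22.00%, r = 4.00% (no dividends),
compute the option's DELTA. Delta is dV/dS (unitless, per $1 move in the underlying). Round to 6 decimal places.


d1 = 0.3792334633; d2 = 0.1592334633
phi(d1) = 0.3712618972; exp(-qT) = 1.0000000000; exp(-rT) = 0.9607894392
N(d1) = 0.6477427479
Delta = exp(-qT) * N(d1) = 1.0000000000 * 0.6477427479 = 0.647743

Answer: Delta = 0.647743


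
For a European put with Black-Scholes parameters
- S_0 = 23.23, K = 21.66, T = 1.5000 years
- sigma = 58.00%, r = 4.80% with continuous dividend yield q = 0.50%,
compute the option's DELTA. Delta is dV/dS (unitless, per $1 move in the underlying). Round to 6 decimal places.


d1 = 0.5444868057; d2 = -0.1658652197
phi(d1) = 0.3439800994; exp(-qT) = 0.9925280548; exp(-rT) = 0.9305308958
N(-d1) = 0.2930532628
Delta = -exp(-qT) * N(-d1) = -0.9925280548 * 0.2930532628 = -0.290864

Answer: Delta = -0.290864


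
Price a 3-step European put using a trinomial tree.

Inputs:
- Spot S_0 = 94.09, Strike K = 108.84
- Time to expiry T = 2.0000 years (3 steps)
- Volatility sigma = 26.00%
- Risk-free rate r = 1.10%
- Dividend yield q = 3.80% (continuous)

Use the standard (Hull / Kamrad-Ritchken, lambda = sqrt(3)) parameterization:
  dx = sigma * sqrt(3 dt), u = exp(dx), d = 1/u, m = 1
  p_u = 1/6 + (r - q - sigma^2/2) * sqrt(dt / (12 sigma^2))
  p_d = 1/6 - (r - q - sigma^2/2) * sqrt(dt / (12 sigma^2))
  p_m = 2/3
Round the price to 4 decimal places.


dt = T/N = 0.666667; dx = sigma*sqrt(3*dt) = 0.367696
u = exp(dx) = 1.444402; d = 1/u = 0.692328
p_u = 0.111549, p_m = 0.666667, p_d = 0.221785
Discount per step: exp(-r*dt) = 0.992693
Stock lattice S(k, j) with j the centered position index:
  k=0: S(0,+0) = 94.0900
  k=1: S(1,-1) = 65.1411; S(1,+0) = 94.0900; S(1,+1) = 135.9038
  k=2: S(2,-2) = 45.0990; S(2,-1) = 65.1411; S(2,+0) = 94.0900; S(2,+1) = 135.9038; S(2,+2) = 196.2997
  k=3: S(3,-3) = 31.2233; S(3,-2) = 45.0990; S(3,-1) = 65.1411; S(3,+0) = 94.0900; S(3,+1) = 135.9038; S(3,+2) = 196.2997; S(3,+3) = 283.5358
Terminal payoffs V(N, j) = max(K - S_T, 0):
  V(3,-3) = 77.616682; V(3,-2) = 63.740971; V(3,-1) = 43.698864; V(3,+0) = 14.750000; V(3,+1) = 0.000000; V(3,+2) = 0.000000; V(3,+3) = 0.000000
Backward induction: V(k, j) = exp(-r*dt) * [p_u * V(k+1, j+1) + p_m * V(k+1, j) + p_d * V(k+1, j-1)]
  V(2,-2) = exp(-r*dt) * [p_u*43.698864 + p_m*63.740971 + p_d*77.616682] = 64.110848
  V(2,-1) = exp(-r*dt) * [p_u*14.750000 + p_m*43.698864 + p_d*63.740971] = 44.586522
  V(2,+0) = exp(-r*dt) * [p_u*0.000000 + p_m*14.750000 + p_d*43.698864] = 19.382414
  V(2,+1) = exp(-r*dt) * [p_u*0.000000 + p_m*0.000000 + p_d*14.750000] = 3.247423
  V(2,+2) = exp(-r*dt) * [p_u*0.000000 + p_m*0.000000 + p_d*0.000000] = 0.000000
  V(1,-1) = exp(-r*dt) * [p_u*19.382414 + p_m*44.586522 + p_d*64.110848] = 45.768368
  V(1,+0) = exp(-r*dt) * [p_u*3.247423 + p_m*19.382414 + p_d*44.586522] = 23.003155
  V(1,+1) = exp(-r*dt) * [p_u*0.000000 + p_m*3.247423 + p_d*19.382414] = 6.416445
  V(0,+0) = exp(-r*dt) * [p_u*6.416445 + p_m*23.003155 + p_d*45.768368] = 26.010463

Answer: Price = V(0,0) = 26.0105


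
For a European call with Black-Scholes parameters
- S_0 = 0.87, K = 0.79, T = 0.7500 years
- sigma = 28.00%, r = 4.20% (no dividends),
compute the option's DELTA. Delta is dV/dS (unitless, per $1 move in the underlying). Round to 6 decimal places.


d1 = 0.6489428003; d2 = 0.4064556872
phi(d1) = 0.3231941954; exp(-qT) = 1.0000000000; exp(-rT) = 0.9689909565
N(d1) = 0.7418123256
Delta = exp(-qT) * N(d1) = 1.0000000000 * 0.7418123256 = 0.741812

Answer: Delta = 0.741812


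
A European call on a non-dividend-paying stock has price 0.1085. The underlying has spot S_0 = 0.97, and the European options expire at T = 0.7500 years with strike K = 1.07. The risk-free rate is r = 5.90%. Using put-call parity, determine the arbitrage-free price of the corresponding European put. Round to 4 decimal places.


Put-call parity: C - P = S_0 * exp(-qT) - K * exp(-rT).
S_0 * exp(-qT) = 0.9700 * 1.00000000 = 0.97000000
K * exp(-rT) = 1.0700 * 0.95671475 = 1.02368478
P = C - S*exp(-qT) + K*exp(-rT)
P = 0.1085 - 0.97000000 + 1.02368478 = 0.1622

Answer: Put price = 0.1622


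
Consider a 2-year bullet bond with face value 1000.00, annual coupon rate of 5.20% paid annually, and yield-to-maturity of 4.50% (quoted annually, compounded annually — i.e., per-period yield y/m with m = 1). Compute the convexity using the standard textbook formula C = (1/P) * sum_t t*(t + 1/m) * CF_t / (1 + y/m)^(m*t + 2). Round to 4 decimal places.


Coupon per period c = face * coupon_rate / m = 52.000000
Periods per year m = 1; per-period yield y/m = 0.045000
Number of cashflows N = 2
Cashflows (t years, CF_t, discount factor 1/(1+y/m)^(m*t), PV):
  t = 1.0000: CF_t = 52.000000, DF = 0.956938, PV = 49.760766
  t = 2.0000: CF_t = 1052.000000, DF = 0.915730, PV = 963.347909
Price P = sum_t PV_t = 1013.108674
Convexity numerator sum_t t*(t + 1/m) * CF_t / (1+y/m)^(m*t + 2):
  t = 1.0000: term = 91.134847
  t = 2.0000: term = 5292.999201
Convexity = (1/P) * sum = 5384.134048 / 1013.108674 = 5.314468

Answer: Convexity = 5.3145


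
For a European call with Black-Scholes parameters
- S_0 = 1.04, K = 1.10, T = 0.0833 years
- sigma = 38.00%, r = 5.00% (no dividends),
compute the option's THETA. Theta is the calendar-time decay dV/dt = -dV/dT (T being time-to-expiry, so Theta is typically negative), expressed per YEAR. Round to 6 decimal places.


d1 = -0.4186037844; d2 = -0.5282783941
phi(d1) = 0.3654765731; exp(-qT) = 1.0000000000; exp(-rT) = 0.9958436616
Theta = -S*exp(-qT)*phi(d1)*sigma/(2*sqrt(T)) - r*K*exp(-rT)*N(d2) + q*S*exp(-qT)*N(d1)
N(d1) = 0.3377528617; N(d2) = 0.2986530627; sqrt(T) = 0.2886173938
Term 1 = -1.0400 * 1.0000000000 * 0.3654765731 * 0.3800 / (2 * 0.2886173938) = -0.2502211315
Term 2 = -0.0500 * 1.1000 * 0.9958436616 * 0.2986530627 = -0.0163576468
Term 3 = 0 (no dividend yield, q = 0)
Theta = -0.2502211315 + (-0.0163576468) + (0.0000000000) = -0.266579

Answer: Theta = -0.266579


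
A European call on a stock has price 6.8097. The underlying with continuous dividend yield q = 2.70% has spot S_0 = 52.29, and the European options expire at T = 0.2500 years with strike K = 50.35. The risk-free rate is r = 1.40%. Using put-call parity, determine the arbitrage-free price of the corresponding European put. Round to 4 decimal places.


Put-call parity: C - P = S_0 * exp(-qT) - K * exp(-rT).
S_0 * exp(-qT) = 52.2900 * 0.99327273 = 51.93823106
K * exp(-rT) = 50.3500 * 0.99650612 = 50.17408303
P = C - S*exp(-qT) + K*exp(-rT)
P = 6.8097 - 51.93823106 + 50.17408303 = 5.0456

Answer: Put price = 5.0456


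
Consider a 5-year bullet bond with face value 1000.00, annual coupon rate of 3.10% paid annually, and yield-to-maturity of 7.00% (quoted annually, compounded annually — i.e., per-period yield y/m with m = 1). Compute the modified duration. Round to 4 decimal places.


Answer: Modified duration = 4.3710

Derivation:
Coupon per period c = face * coupon_rate / m = 31.000000
Periods per year m = 1; per-period yield y/m = 0.070000
Number of cashflows N = 5
Cashflows (t years, CF_t, discount factor 1/(1+y/m)^(m*t), PV):
  t = 1.0000: CF_t = 31.000000, DF = 0.934579, PV = 28.971963
  t = 2.0000: CF_t = 31.000000, DF = 0.873439, PV = 27.076601
  t = 3.0000: CF_t = 31.000000, DF = 0.816298, PV = 25.305234
  t = 4.0000: CF_t = 31.000000, DF = 0.762895, PV = 23.649752
  t = 5.0000: CF_t = 1031.000000, DF = 0.712986, PV = 735.088751
Price P = sum_t PV_t = 840.092300
First compute Macaulay numerator sum_t t * PV_t:
  t * PV_t at t = 1.0000: 28.971963
  t * PV_t at t = 2.0000: 54.153201
  t * PV_t at t = 3.0000: 75.915703
  t * PV_t at t = 4.0000: 94.599006
  t * PV_t at t = 5.0000: 3675.443755
Macaulay duration D = 3929.083628 / 840.092300 = 4.676967
Modified duration = D / (1 + y/m) = 4.676967 / (1 + 0.070000) = 4.370997


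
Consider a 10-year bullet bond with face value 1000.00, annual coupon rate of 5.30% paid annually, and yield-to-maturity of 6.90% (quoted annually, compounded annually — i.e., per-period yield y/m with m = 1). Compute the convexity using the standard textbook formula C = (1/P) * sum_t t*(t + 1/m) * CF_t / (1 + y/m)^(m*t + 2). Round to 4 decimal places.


Coupon per period c = face * coupon_rate / m = 53.000000
Periods per year m = 1; per-period yield y/m = 0.069000
Number of cashflows N = 10
Cashflows (t years, CF_t, discount factor 1/(1+y/m)^(m*t), PV):
  t = 1.0000: CF_t = 53.000000, DF = 0.935454, PV = 49.579046
  t = 2.0000: CF_t = 53.000000, DF = 0.875074, PV = 46.378902
  t = 3.0000: CF_t = 53.000000, DF = 0.818591, PV = 43.385315
  t = 4.0000: CF_t = 53.000000, DF = 0.765754, PV = 40.584953
  t = 5.0000: CF_t = 53.000000, DF = 0.716327, PV = 37.965344
  t = 6.0000: CF_t = 53.000000, DF = 0.670091, PV = 35.514822
  t = 7.0000: CF_t = 53.000000, DF = 0.626839, PV = 33.222471
  t = 8.0000: CF_t = 53.000000, DF = 0.586379, PV = 31.078083
  t = 9.0000: CF_t = 53.000000, DF = 0.548530, PV = 29.072108
  t = 10.0000: CF_t = 1053.000000, DF = 0.513125, PV = 540.320343
Price P = sum_t PV_t = 887.101387
Convexity numerator sum_t t*(t + 1/m) * CF_t / (1+y/m)^(m*t + 2):
  t = 1.0000: term = 86.770630
  t = 2.0000: term = 243.509719
  t = 3.0000: term = 455.584132
  t = 4.0000: term = 710.296433
  t = 5.0000: term = 996.674135
  t = 6.0000: term = 1305.279503
  t = 7.0000: term = 1628.038046
  t = 8.0000: term = 1958.083979
  t = 9.0000: term = 2289.621116
  t = 10.0000: term = 52010.208386
Convexity = (1/P) * sum = 61684.066079 / 887.101387 = 69.534404

Answer: Convexity = 69.5344


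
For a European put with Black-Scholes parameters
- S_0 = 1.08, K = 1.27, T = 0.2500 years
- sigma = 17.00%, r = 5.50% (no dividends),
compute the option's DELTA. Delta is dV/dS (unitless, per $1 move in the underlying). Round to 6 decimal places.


d1 = -1.7022748157; d2 = -1.7872748157
phi(d1) = 0.0936858320; exp(-qT) = 1.0000000000; exp(-rT) = 0.9863440995
N(-d1) = 0.9556480682
Delta = -exp(-qT) * N(-d1) = -1.0000000000 * 0.9556480682 = -0.955648

Answer: Delta = -0.955648


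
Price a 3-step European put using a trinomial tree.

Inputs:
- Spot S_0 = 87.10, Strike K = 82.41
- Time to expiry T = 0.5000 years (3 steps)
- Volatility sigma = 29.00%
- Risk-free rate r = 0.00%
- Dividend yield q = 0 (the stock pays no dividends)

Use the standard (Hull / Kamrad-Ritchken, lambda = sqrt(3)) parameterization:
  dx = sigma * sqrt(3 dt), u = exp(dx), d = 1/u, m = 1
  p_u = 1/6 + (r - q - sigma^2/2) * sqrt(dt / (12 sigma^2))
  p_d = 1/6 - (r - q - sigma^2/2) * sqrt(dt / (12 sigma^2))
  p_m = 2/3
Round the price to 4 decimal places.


dt = T/N = 0.166667; dx = sigma*sqrt(3*dt) = 0.205061
u = exp(dx) = 1.227600; d = 1/u = 0.814598
p_u = 0.149578, p_m = 0.666667, p_d = 0.183755
Discount per step: exp(-r*dt) = 1.000000
Stock lattice S(k, j) with j the centered position index:
  k=0: S(0,+0) = 87.1000
  k=1: S(1,-1) = 70.9515; S(1,+0) = 87.1000; S(1,+1) = 106.9240
  k=2: S(2,-2) = 57.7969; S(2,-1) = 70.9515; S(2,+0) = 87.1000; S(2,+1) = 106.9240; S(2,+2) = 131.2598
  k=3: S(3,-3) = 47.0812; S(3,-2) = 57.7969; S(3,-1) = 70.9515; S(3,+0) = 87.1000; S(3,+1) = 106.9240; S(3,+2) = 131.2598; S(3,+3) = 161.1346
Terminal payoffs V(N, j) = max(K - S_T, 0):
  V(3,-3) = 35.328790; V(3,-2) = 24.613111; V(3,-1) = 11.458545; V(3,+0) = 0.000000; V(3,+1) = 0.000000; V(3,+2) = 0.000000; V(3,+3) = 0.000000
Backward induction: V(k, j) = exp(-r*dt) * [p_u * V(k+1, j+1) + p_m * V(k+1, j) + p_d * V(k+1, j-1)]
  V(2,-2) = exp(-r*dt) * [p_u*11.458545 + p_m*24.613111 + p_d*35.328790] = 24.614534
  V(2,-1) = exp(-r*dt) * [p_u*0.000000 + p_m*11.458545 + p_d*24.613111] = 12.161814
  V(2,+0) = exp(-r*dt) * [p_u*0.000000 + p_m*0.000000 + p_d*11.458545] = 2.105566
  V(2,+1) = exp(-r*dt) * [p_u*0.000000 + p_m*0.000000 + p_d*0.000000] = 0.000000
  V(2,+2) = exp(-r*dt) * [p_u*0.000000 + p_m*0.000000 + p_d*0.000000] = 0.000000
  V(1,-1) = exp(-r*dt) * [p_u*2.105566 + p_m*12.161814 + p_d*24.614534] = 12.945869
  V(1,+0) = exp(-r*dt) * [p_u*0.000000 + p_m*2.105566 + p_d*12.161814] = 3.638506
  V(1,+1) = exp(-r*dt) * [p_u*0.000000 + p_m*0.000000 + p_d*2.105566] = 0.386908
  V(0,+0) = exp(-r*dt) * [p_u*0.386908 + p_m*3.638506 + p_d*12.945869] = 4.862413

Answer: Price = V(0,0) = 4.8624


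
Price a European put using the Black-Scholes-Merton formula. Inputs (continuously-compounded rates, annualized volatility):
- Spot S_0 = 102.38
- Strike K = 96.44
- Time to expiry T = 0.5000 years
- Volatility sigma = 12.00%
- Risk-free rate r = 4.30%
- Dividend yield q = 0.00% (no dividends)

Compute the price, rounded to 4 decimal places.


d1 = (ln(S/K) + (r - q + 0.5*sigma^2) * T) / (sigma * sqrt(T)) = 1.00020640
d2 = d1 - sigma * sqrt(T) = 0.91535359
exp(-rT) = 0.97872948; exp(-qT) = 1.00000000
P = K * exp(-rT) * N(-d2) - S_0 * exp(-qT) * N(-d1)
N(-d1) = 0.15860532; N(-d2) = 0.18000302
P = 96.4400 * 0.97872948 * 0.18000302 - 102.3800 * 1.00000000 * 0.15860532 = 0.7522

Answer: Price = 0.7522


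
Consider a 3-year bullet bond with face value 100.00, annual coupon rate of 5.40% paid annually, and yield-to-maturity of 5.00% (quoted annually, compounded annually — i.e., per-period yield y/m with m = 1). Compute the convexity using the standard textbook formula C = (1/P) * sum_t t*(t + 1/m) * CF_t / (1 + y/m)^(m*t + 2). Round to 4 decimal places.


Coupon per period c = face * coupon_rate / m = 5.400000
Periods per year m = 1; per-period yield y/m = 0.050000
Number of cashflows N = 3
Cashflows (t years, CF_t, discount factor 1/(1+y/m)^(m*t), PV):
  t = 1.0000: CF_t = 5.400000, DF = 0.952381, PV = 5.142857
  t = 2.0000: CF_t = 5.400000, DF = 0.907029, PV = 4.897959
  t = 3.0000: CF_t = 105.400000, DF = 0.863838, PV = 91.048483
Price P = sum_t PV_t = 101.089299
Convexity numerator sum_t t*(t + 1/m) * CF_t / (1+y/m)^(m*t + 2):
  t = 1.0000: term = 9.329446
  t = 2.0000: term = 26.655560
  t = 3.0000: term = 991.003895
Convexity = (1/P) * sum = 1026.988902 / 101.089299 = 10.159225

Answer: Convexity = 10.1592


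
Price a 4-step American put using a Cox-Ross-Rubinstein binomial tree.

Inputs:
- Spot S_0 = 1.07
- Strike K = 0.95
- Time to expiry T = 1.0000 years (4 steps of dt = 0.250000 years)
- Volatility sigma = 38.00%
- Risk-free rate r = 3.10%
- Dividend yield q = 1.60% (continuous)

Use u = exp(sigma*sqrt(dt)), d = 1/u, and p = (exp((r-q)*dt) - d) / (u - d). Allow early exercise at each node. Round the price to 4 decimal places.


dt = T/N = 0.250000
u = exp(sigma*sqrt(dt)) = 1.209250; d = 1/u = 0.826959
p = (exp((r-q)*dt) - d) / (u - d) = 0.462470
Discount per step: exp(-r*dt) = 0.992280
Stock lattice S(k, i) with i counting down-moves:
  k=0: S(0,0) = 1.0700
  k=1: S(1,0) = 1.2939; S(1,1) = 0.8848
  k=2: S(2,0) = 1.5646; S(2,1) = 1.0700; S(2,2) = 0.7317
  k=3: S(3,0) = 1.8920; S(3,1) = 1.2939; S(3,2) = 0.8848; S(3,3) = 0.6051
  k=4: S(4,0) = 2.2880; S(4,1) = 1.5646; S(4,2) = 1.0700; S(4,3) = 0.7317; S(4,4) = 0.5004
Terminal payoffs V(N, i) = max(K - S_T, 0):
  V(4,0) = 0.000000; V(4,1) = 0.000000; V(4,2) = 0.000000; V(4,3) = 0.218268; V(4,4) = 0.449597
Backward induction: V(k, i) = exp(-r*dt) * [p * V(k+1, i) + (1-p) * V(k+1, i+1)]; then take max(V_cont, immediate exercise) for American.
  V(3,0) = exp(-r*dt) * [p*0.000000 + (1-p)*0.000000] = 0.000000; exercise = 0.000000; V(3,0) = max -> 0.000000
  V(3,1) = exp(-r*dt) * [p*0.000000 + (1-p)*0.000000] = 0.000000; exercise = 0.000000; V(3,1) = max -> 0.000000
  V(3,2) = exp(-r*dt) * [p*0.000000 + (1-p)*0.218268] = 0.116420; exercise = 0.065154; V(3,2) = max -> 0.116420
  V(3,3) = exp(-r*dt) * [p*0.218268 + (1-p)*0.449597] = 0.339969; exercise = 0.344888; V(3,3) = max -> 0.344888
  V(2,0) = exp(-r*dt) * [p*0.000000 + (1-p)*0.000000] = 0.000000; exercise = 0.000000; V(2,0) = max -> 0.000000
  V(2,1) = exp(-r*dt) * [p*0.000000 + (1-p)*0.116420] = 0.062096; exercise = 0.000000; V(2,1) = max -> 0.062096
  V(2,2) = exp(-r*dt) * [p*0.116420 + (1-p)*0.344888] = 0.237381; exercise = 0.218268; V(2,2) = max -> 0.237381
  V(1,0) = exp(-r*dt) * [p*0.000000 + (1-p)*0.062096] = 0.033121; exercise = 0.000000; V(1,0) = max -> 0.033121
  V(1,1) = exp(-r*dt) * [p*0.062096 + (1-p)*0.237381] = 0.155110; exercise = 0.065154; V(1,1) = max -> 0.155110
  V(0,0) = exp(-r*dt) * [p*0.033121 + (1-p)*0.155110] = 0.097932; exercise = 0.000000; V(0,0) = max -> 0.097932

Answer: Price = V(0,0) = 0.0979


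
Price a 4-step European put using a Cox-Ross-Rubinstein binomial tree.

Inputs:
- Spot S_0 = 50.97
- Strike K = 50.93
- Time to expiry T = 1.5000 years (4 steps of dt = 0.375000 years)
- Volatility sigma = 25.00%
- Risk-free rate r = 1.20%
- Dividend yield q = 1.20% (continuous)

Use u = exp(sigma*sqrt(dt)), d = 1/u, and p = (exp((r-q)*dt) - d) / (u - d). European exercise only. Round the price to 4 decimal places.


dt = T/N = 0.375000
u = exp(sigma*sqrt(dt)) = 1.165433; d = 1/u = 0.858050
p = (exp((r-q)*dt) - d) / (u - d) = 0.461801
Discount per step: exp(-r*dt) = 0.995510
Stock lattice S(k, i) with i counting down-moves:
  k=0: S(0,0) = 50.9700
  k=1: S(1,0) = 59.4021; S(1,1) = 43.7348
  k=2: S(2,0) = 69.2292; S(2,1) = 50.9700; S(2,2) = 37.5266
  k=3: S(3,0) = 80.6821; S(3,1) = 59.4021; S(3,2) = 43.7348; S(3,3) = 32.1997
  k=4: S(4,0) = 94.0296; S(4,1) = 69.2292; S(4,2) = 50.9700; S(4,3) = 37.5266; S(4,4) = 27.6290
Terminal payoffs V(N, i) = max(K - S_T, 0):
  V(4,0) = 0.000000; V(4,1) = 0.000000; V(4,2) = 0.000000; V(4,3) = 13.403363; V(4,4) = 23.301032
Backward induction: V(k, i) = exp(-r*dt) * [p * V(k+1, i) + (1-p) * V(k+1, i+1)].
  V(3,0) = exp(-r*dt) * [p*0.000000 + (1-p)*0.000000] = 0.000000
  V(3,1) = exp(-r*dt) * [p*0.000000 + (1-p)*0.000000] = 0.000000
  V(3,2) = exp(-r*dt) * [p*0.000000 + (1-p)*13.403363] = 7.181284
  V(3,3) = exp(-r*dt) * [p*13.403363 + (1-p)*23.301032] = 18.646179
  V(2,0) = exp(-r*dt) * [p*0.000000 + (1-p)*0.000000] = 0.000000
  V(2,1) = exp(-r*dt) * [p*0.000000 + (1-p)*7.181284] = 3.847604
  V(2,2) = exp(-r*dt) * [p*7.181284 + (1-p)*18.646179] = 13.291728
  V(1,0) = exp(-r*dt) * [p*0.000000 + (1-p)*3.847604] = 2.061478
  V(1,1) = exp(-r*dt) * [p*3.847604 + (1-p)*13.291728] = 8.890323
  V(0,0) = exp(-r*dt) * [p*2.061478 + (1-p)*8.890323] = 5.710996

Answer: Price = V(0,0) = 5.7110


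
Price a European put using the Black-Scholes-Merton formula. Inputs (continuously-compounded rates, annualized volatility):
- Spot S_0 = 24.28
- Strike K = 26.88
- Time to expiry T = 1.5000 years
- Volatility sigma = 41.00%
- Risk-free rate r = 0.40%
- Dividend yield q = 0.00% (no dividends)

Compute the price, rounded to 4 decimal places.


d1 = (ln(S/K) + (r - q + 0.5*sigma^2) * T) / (sigma * sqrt(T)) = 0.06043160
d2 = d1 - sigma * sqrt(T) = -0.44171380
exp(-rT) = 0.99401796; exp(-qT) = 1.00000000
P = K * exp(-rT) * N(-d2) - S_0 * exp(-qT) * N(-d1)
N(-d1) = 0.47590595; N(-d2) = 0.67065184
P = 26.8800 * 0.99401796 * 0.67065184 - 24.2800 * 1.00000000 * 0.47590595 = 6.3643

Answer: Price = 6.3643


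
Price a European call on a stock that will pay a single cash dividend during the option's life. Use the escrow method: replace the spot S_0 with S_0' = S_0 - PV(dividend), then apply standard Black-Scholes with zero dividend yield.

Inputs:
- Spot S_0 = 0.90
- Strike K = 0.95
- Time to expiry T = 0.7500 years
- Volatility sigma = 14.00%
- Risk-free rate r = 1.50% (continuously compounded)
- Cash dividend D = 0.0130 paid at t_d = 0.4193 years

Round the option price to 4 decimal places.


Answer: Price = 0.0228

Derivation:
PV(D) = D * exp(-r * t_d) = 0.0130 * 0.99373024 = 0.01291849
S_0' = S_0 - PV(D) = 0.9000 - 0.01291849 = 0.88708151
d1 = (ln(S_0'/K) + (r + sigma^2/2)*T) / (sigma*sqrt(T)) = -0.41177542
d2 = d1 - sigma*sqrt(T) = -0.53301897
exp(-rT) = 0.98881304
N(d1) = 0.34025202; N(d2) = 0.29701022
C = S_0' * N(d1) - K * exp(-rT) * N(d2) = 0.88708151 * 0.34025202 - 0.9500 * 0.98881304 * 0.29701022 = 0.0228
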